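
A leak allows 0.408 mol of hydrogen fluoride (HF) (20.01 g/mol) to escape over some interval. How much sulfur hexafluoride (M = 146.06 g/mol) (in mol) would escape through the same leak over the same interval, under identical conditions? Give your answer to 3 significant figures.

Using Graham's law: rate_SF₆/rate_HF = √(M_HF/M_SF₆) = √(20.01/146.06) = √0.1370 = 0.3701.
So the amount for SF₆ is 0.408 × 0.3701 = 0.151 mol.

0.151 mol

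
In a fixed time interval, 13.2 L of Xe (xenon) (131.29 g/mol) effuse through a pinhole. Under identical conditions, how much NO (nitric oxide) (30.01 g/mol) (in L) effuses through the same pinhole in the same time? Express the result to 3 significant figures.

Since effusion rate ∝ 1/√M, rate_NO/rate_Xe = √(M_Xe/M_NO) = √(131.29/30.01) = √4.375 = 2.092.
So the volume for NO is 13.2 × 2.092 = 27.6 L.

27.6 L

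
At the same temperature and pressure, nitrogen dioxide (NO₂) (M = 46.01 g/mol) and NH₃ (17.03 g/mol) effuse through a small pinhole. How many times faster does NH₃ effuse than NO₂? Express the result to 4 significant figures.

By Graham's law, rate_NH₃/rate_NO₂ = √(M_NO₂/M_NH₃) = √(46.01/17.03) = √2.702 = 1.644.

1.644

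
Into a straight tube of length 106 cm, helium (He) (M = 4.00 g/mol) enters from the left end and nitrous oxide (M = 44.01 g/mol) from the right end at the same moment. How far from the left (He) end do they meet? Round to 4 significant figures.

In equal time, each gas travels a distance ∝ its rate ∝ 1/√M, so d_He/d_N₂O = √(M_N₂O/M_He) = √(44.01/4.00) = 3.317.
With d_He + d_N₂O = 106 cm, d_N₂O = 106/(1 + 3.317) = 24.55 cm.
d_He = 106 − 24.55 = 81.45 cm.

81.45 cm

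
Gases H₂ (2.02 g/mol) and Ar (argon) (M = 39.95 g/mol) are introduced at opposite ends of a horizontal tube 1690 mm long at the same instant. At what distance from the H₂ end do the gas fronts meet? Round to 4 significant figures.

Distances travelled in equal time are proportional to diffusion rates, so d_H₂/d_Ar = √(M_Ar/M_H₂) = √(39.95/2.02) = 4.447.
With d_H₂ + d_Ar = 1690 mm, d_Ar = 1690/(1 + 4.447) = 310.3 mm.
d_H₂ = 1690 − 310.3 = 1380 mm.

1380 mm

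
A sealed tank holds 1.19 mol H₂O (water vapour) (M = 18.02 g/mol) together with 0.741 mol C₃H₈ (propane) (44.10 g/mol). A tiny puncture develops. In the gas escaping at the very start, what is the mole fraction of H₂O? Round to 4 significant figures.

Effusion rate of each component ∝ n_i/√M_i (partial pressure × 1/√M).
So x_H₂O in the escaping gas = (n_H₂O/√M_H₂O) / Σ(n_i/√M_i)
= (1.19/√18.02) / (1.19/√18.02 + 0.741/√44.10) = 0.2803/(0.2803 + 0.1116) = 0.7153.

0.7153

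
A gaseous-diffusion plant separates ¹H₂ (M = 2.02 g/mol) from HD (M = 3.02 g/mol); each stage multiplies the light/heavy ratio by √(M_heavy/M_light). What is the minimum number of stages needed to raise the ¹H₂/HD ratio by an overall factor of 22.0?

Single-stage factor α = √(3.02/2.02), so ln α = ½ ln(1.49505) = 0.2011.
Need α^N ≥ 22.0 ⇒ N ≥ ln(22.0) / ln α = 3.091 / 0.2011 = 15.37.
Rounding up, N = 16 stages.

16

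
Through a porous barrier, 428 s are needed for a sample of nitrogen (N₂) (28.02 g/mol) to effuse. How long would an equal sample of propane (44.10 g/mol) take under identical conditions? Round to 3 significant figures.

537 s

Graham's law gives t_C₃H₈/t_N₂ = √(M_C₃H₈/M_N₂) = √(44.10/28.02) = √1.574 = 1.255.
So the time for C₃H₈ is 428 × 1.255 = 537 s.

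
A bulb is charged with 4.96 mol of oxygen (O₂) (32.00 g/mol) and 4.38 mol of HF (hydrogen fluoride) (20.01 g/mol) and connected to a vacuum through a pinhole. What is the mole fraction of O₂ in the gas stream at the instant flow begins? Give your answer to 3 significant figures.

0.472

Effusion rate of each component ∝ n_i/√M_i (partial pressure × 1/√M).
So x_O₂ in the escaping gas = (n_O₂/√M_O₂) / Σ(n_i/√M_i)
= (4.96/√32.00) / (4.96/√32.00 + 4.38/√20.01) = 0.8768/(0.8768 + 0.9792) = 0.472.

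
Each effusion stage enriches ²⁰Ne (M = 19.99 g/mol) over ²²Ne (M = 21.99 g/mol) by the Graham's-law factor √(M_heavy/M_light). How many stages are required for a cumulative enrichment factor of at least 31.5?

73

With α = √(21.99/19.99) per stage, ln α = ½ ln(1.10005) = 0.04768.
Need α^N ≥ 31.5 ⇒ N ≥ ln(31.5) / ln α = 3.450 / 0.04768 = 72.36.
Minimum whole number of stages: N = 73.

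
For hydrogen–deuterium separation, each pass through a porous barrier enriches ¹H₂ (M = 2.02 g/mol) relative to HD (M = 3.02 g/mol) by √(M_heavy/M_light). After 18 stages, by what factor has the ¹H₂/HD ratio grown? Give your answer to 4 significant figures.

Each stage multiplies the ratio by α = √(3.02/2.02), so after 18 stages the overall factor is α^18 = (3.02/2.02)^(18/2).
= 1.49505^9 = 37.32.

37.32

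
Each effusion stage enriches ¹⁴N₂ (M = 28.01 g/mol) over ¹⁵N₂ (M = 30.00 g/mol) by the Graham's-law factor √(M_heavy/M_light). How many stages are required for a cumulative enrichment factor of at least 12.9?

With α = √(30.00/28.01) per stage, ln α = ½ ln(1.07105) = 0.03432.
Need α^N ≥ 12.9 ⇒ N ≥ ln(12.9) / ln α = 2.557 / 0.03432 = 74.52.
Rounding up, N = 75 stages.

75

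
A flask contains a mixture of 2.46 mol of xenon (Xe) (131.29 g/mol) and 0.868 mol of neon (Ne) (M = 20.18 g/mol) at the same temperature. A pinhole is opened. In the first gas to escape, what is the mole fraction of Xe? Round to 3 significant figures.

Each component's effusion rate ∝ (its partial pressure)·(1/√M) ∝ n_i/√M_i.
So x_Xe in the escaping gas = (n_Xe/√M_Xe) / Σ(n_i/√M_i)
= (2.46/√131.29) / (2.46/√131.29 + 0.868/√20.18) = 0.2147/(0.2147 + 0.1932) = 0.526.

0.526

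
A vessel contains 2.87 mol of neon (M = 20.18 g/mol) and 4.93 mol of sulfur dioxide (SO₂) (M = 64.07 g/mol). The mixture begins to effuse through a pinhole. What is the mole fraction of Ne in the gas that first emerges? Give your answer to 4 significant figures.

0.5092

Rate_i ∝ x_i/√M_i (Graham's law weighted by mole fraction), so the effusate composition follows n_i/√M_i.
So x_Ne in the escaping gas = (n_Ne/√M_Ne) / Σ(n_i/√M_i)
= (2.87/√20.18) / (2.87/√20.18 + 4.93/√64.07) = 0.6389/(0.6389 + 0.6159) = 0.5092.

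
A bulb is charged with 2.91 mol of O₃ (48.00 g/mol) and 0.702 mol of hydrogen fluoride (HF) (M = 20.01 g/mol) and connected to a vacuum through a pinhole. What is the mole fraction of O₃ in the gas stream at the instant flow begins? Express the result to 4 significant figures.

The effusion rate of species i is ∝ p_i/√M_i ∝ n_i/√M_i.
Mole fraction of O₃ in the effusate = (n_O₃/√M_O₃) / (n_O₃/√M_O₃ + n_HF/√M_HF)
= (2.91/√48.00) / (2.91/√48.00 + 0.702/√20.01) = 0.4200/(0.4200 + 0.1569) = 0.7280.

0.7280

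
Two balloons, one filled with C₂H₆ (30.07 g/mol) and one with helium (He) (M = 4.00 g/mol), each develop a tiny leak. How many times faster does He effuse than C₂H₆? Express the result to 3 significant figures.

2.74

Since effusion rate ∝ 1/√M, rate_He/rate_C₂H₆ = √(M_C₂H₆/M_He) = √(30.07/4.00) = √7.518 = 2.74.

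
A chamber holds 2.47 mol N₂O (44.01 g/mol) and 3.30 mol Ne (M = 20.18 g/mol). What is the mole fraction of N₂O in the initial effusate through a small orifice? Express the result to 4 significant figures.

Each component's effusion rate ∝ (its partial pressure)·(1/√M) ∝ n_i/√M_i.
So x_N₂O in the escaping gas = (n_N₂O/√M_N₂O) / Σ(n_i/√M_i)
= (2.47/√44.01) / (2.47/√44.01 + 3.30/√20.18) = 0.3723/(0.3723 + 0.7346) = 0.3364.

0.3364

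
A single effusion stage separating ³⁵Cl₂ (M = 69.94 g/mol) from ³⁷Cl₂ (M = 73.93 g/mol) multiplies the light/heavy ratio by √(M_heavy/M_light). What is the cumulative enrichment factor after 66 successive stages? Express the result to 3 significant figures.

After 66 stages the ratio has grown by (√(73.93/69.94))^66 = (73.93/69.94)^(66/2).
= 1.05705^33 = 6.24.

6.24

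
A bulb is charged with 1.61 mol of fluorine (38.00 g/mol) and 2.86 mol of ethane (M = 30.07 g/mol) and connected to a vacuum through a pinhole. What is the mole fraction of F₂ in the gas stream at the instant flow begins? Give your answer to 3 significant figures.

0.334

The effusion rate of species i is ∝ p_i/√M_i ∝ n_i/√M_i.
Mole fraction of F₂ in the effusate = (n_F₂/√M_F₂) / (n_F₂/√M_F₂ + n_C₂H₆/√M_C₂H₆)
= (1.61/√38.00) / (1.61/√38.00 + 2.86/√30.07) = 0.2612/(0.2612 + 0.5216) = 0.334.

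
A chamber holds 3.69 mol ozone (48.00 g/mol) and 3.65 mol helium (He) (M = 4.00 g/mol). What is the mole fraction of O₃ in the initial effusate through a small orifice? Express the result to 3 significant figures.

Rate_i ∝ x_i/√M_i (Graham's law weighted by mole fraction), so the effusate composition follows n_i/√M_i.
So x_O₃ in the escaping gas = (n_O₃/√M_O₃) / Σ(n_i/√M_i)
= (3.69/√48.00) / (3.69/√48.00 + 3.65/√4.00) = 0.5326/(0.5326 + 1.825) = 0.226.

0.226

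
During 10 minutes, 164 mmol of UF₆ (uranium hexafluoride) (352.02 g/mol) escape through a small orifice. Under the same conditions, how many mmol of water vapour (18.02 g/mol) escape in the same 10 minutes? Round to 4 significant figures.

Using Graham's law: rate_H₂O/rate_UF₆ = √(M_UF₆/M_H₂O) = √(352.02/18.02) = √19.53 = 4.420.
So the amount for H₂O is 164 × 4.420 = 724.9 mmol.

724.9 mmol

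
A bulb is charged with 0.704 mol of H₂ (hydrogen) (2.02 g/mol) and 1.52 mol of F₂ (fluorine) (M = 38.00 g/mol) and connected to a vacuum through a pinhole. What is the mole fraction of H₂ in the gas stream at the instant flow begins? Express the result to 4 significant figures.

0.6676

Rate_i ∝ x_i/√M_i (Graham's law weighted by mole fraction), so the effusate composition follows n_i/√M_i.
So x_H₂ in the escaping gas = (n_H₂/√M_H₂) / Σ(n_i/√M_i)
= (0.704/√2.02) / (0.704/√2.02 + 1.52/√38.00) = 0.4953/(0.4953 + 0.2466) = 0.6676.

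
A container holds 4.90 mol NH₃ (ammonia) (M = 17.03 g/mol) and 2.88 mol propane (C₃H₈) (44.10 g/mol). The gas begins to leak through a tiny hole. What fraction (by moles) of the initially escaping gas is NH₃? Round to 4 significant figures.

Effusion rate of each component ∝ n_i/√M_i (partial pressure × 1/√M).
x_NH₃(eff) = (n_NH₃/√M_NH₃) / (n_NH₃/√M_NH₃ + n_C₃H₈/√M_C₃H₈)
= (4.90/√17.03) / (4.90/√17.03 + 2.88/√44.10) = 1.187/(1.187 + 0.4337) = 0.7325.

0.7325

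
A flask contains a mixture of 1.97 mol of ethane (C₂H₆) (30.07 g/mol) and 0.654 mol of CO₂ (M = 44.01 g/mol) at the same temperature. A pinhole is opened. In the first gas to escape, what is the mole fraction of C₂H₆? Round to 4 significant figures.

Effusion rate of each component ∝ n_i/√M_i (partial pressure × 1/√M).
x_C₂H₆(eff) = (n_C₂H₆/√M_C₂H₆) / (n_C₂H₆/√M_C₂H₆ + n_CO₂/√M_CO₂)
= (1.97/√30.07) / (1.97/√30.07 + 0.654/√44.01) = 0.3593/(0.3593 + 0.09858) = 0.7847.

0.7847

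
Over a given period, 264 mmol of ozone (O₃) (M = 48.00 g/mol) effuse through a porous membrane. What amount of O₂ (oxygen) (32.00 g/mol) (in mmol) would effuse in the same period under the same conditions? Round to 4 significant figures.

From Graham's law, rate_O₂/rate_O₃ = √(M_O₃/M_O₂) = √(48.00/32.00) = √1.500 = 1.225.
So the amount for O₂ is 264 × 1.225 = 323.3 mmol.

323.3 mmol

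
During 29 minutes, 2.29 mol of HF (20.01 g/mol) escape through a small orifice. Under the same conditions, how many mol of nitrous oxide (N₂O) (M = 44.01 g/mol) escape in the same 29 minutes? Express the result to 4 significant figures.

1.544 mol

From Graham's law, rate_N₂O/rate_HF = √(M_HF/M_N₂O) = √(20.01/44.01) = √0.4547 = 0.6743.
So the amount for N₂O is 2.29 × 0.6743 = 1.544 mol.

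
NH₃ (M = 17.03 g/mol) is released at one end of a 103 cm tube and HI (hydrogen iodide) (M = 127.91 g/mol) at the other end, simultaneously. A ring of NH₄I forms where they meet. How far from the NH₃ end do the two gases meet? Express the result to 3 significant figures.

75.5 cm

Distances travelled in equal time are proportional to diffusion rates, so d_NH₃/d_HI = √(M_HI/M_NH₃) = √(127.91/17.03) = 2.741.
With d_NH₃ + d_HI = 103 cm, d_HI = 103/(1 + 2.741) = 27.54 cm.
d_NH₃ = 103 − 27.54 = 75.5 cm.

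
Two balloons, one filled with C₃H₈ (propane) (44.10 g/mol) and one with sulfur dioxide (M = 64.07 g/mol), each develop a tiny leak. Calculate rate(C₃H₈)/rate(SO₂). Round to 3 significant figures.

1.21

By Graham's law, rate_C₃H₈/rate_SO₂ = √(M_SO₂/M_C₃H₈) = √(64.07/44.10) = √1.453 = 1.21.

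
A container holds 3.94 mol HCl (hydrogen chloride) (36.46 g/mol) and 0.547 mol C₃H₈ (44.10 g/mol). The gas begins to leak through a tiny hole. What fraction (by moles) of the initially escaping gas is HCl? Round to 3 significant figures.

0.888

Effusion rate of each component ∝ n_i/√M_i (partial pressure × 1/√M).
Mole fraction of HCl in the effusate = (n_HCl/√M_HCl) / (n_HCl/√M_HCl + n_C₃H₈/√M_C₃H₈)
= (3.94/√36.46) / (3.94/√36.46 + 0.547/√44.10) = 0.6525/(0.6525 + 0.08237) = 0.888.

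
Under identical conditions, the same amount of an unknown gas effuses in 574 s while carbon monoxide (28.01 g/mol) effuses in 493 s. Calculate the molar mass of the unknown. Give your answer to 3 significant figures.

Graham's law gives t_X/t_CO = √(M_X/M_CO).
574/493 = 1.164 = √(M_X/28.01)
M_X = 28.01 × 1.164² = 28.01 × 1.356 = 38.0 g/mol

38.0 g/mol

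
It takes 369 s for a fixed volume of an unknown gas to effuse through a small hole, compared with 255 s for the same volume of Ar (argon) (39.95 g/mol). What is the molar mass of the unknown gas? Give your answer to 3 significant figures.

83.7 g/mol

From Graham's law, t_X/t_Ar = √(M_X/M_Ar).
369/255 = 1.447 = √(M_X/39.95)
M_X = 39.95 × 1.447² = 39.95 × 2.094 = 83.7 g/mol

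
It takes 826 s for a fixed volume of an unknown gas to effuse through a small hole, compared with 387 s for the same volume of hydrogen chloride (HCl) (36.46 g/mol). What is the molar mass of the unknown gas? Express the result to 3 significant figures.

Since effusion rate ∝ 1/√M, t_X/t_HCl = √(M_X/M_HCl).
826/387 = 2.134 = √(M_X/36.46)
M_X = 36.46 × 2.134² = 36.46 × 4.556 = 166 g/mol

166 g/mol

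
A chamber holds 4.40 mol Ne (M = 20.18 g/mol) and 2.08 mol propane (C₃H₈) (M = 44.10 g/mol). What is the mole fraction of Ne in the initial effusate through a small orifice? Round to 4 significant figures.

Effusion rate of each component ∝ n_i/√M_i (partial pressure × 1/√M).
x_Ne(eff) = (n_Ne/√M_Ne) / (n_Ne/√M_Ne + n_C₃H₈/√M_C₃H₈)
= (4.40/√20.18) / (4.40/√20.18 + 2.08/√44.10) = 0.9795/(0.9795 + 0.3132) = 0.7577.

0.7577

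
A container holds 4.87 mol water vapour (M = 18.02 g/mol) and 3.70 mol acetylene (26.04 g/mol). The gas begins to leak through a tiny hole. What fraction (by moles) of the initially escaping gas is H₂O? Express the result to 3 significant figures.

0.613

Effusion rate of each component ∝ n_i/√M_i (partial pressure × 1/√M).
x_H₂O(eff) = (n_H₂O/√M_H₂O) / (n_H₂O/√M_H₂O + n_C₂H₂/√M_C₂H₂)
= (4.87/√18.02) / (4.87/√18.02 + 3.70/√26.04) = 1.147/(1.147 + 0.7251) = 0.613.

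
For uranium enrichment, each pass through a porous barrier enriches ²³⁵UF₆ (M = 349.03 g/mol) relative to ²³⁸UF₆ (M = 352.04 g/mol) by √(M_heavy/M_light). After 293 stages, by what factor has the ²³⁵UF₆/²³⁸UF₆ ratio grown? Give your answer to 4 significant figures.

Each stage multiplies the ratio by α = √(352.04/349.03), so after 293 stages the overall factor is α^293 = (352.04/349.03)^(293/2).
= 1.00862^(293/2) = 3.518.

3.518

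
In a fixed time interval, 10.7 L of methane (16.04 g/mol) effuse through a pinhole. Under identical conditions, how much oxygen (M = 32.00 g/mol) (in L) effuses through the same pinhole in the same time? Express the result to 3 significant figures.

By Graham's law, rate_O₂/rate_CH₄ = √(M_CH₄/M_O₂) = √(16.04/32.00) = √0.5012 = 0.7080.
So the volume for O₂ is 10.7 × 0.7080 = 7.58 L.

7.58 L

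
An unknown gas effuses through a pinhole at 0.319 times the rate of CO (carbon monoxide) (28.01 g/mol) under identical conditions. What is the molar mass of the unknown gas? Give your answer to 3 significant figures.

From Graham's law, rate_X/rate_CO = √(M_CO/M_X).
0.319 = √(28.01/M_X)
M_X = 28.01 / 0.319² = 28.01 / 0.1018 = 275 g/mol

275 g/mol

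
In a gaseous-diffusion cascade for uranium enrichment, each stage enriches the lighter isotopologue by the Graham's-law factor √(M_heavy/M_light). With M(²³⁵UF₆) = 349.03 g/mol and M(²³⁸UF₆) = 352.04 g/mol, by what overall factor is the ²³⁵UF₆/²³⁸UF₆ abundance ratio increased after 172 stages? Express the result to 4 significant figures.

The single-stage factor is √(M_heavy/M_light), so 172 stages give [√(352.04/349.03)]^172 = (352.04/349.03)^(172/2).
= 1.00862^86 = 2.093.

2.093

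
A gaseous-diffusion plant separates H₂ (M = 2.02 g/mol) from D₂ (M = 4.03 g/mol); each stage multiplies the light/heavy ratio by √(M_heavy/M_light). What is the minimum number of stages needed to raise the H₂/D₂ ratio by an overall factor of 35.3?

Per stage α = (4.03/2.02)^(1/2) = 1.99505^0.5, giving ln α = 0.3453.
Need α^N ≥ 35.3 ⇒ N ≥ ln(35.3) / ln α = 3.564 / 0.3453 = 10.32.
So at least 11 stages are needed.

11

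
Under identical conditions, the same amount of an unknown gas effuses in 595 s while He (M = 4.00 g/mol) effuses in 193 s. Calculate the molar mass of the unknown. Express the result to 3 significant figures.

38.0 g/mol

Since effusion rate ∝ 1/√M, t_X/t_He = √(M_X/M_He).
595/193 = 3.083 = √(M_X/4.00)
M_X = 4.00 × 3.083² = 4.00 × 9.504 = 38.0 g/mol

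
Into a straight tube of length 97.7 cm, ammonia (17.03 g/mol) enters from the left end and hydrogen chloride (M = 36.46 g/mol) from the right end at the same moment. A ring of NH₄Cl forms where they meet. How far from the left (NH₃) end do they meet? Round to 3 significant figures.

58.0 cm

Graham's law gives d_NH₃/d_HCl = rate_NH₃/rate_HCl = √(M_HCl/M_NH₃) = √(36.46/17.03) = 1.463.
With d_NH₃ + d_HCl = 97.7 cm, d_HCl = 97.7/(1 + 1.463) = 39.66 cm.
d_NH₃ = 97.7 − 39.66 = 58.0 cm.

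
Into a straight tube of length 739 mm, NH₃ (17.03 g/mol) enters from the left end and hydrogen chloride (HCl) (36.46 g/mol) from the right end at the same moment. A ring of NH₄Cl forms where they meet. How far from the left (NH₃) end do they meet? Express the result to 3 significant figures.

439 mm

In equal time, each gas travels a distance ∝ its rate ∝ 1/√M, so d_NH₃/d_HCl = √(M_HCl/M_NH₃) = √(36.46/17.03) = 1.463.
With d_NH₃ + d_HCl = 739 mm, d_HCl = 739/(1 + 1.463) = 300.0 mm.
d_NH₃ = 739 − 300.0 = 439 mm.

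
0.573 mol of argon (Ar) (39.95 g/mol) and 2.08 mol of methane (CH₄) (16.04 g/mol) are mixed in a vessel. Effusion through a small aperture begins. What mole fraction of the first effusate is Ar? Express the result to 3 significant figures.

Effusion rate of each component ∝ n_i/√M_i (partial pressure × 1/√M).
So x_Ar in the escaping gas = (n_Ar/√M_Ar) / Σ(n_i/√M_i)
= (0.573/√39.95) / (0.573/√39.95 + 2.08/√16.04) = 0.09066/(0.09066 + 0.5194) = 0.149.

0.149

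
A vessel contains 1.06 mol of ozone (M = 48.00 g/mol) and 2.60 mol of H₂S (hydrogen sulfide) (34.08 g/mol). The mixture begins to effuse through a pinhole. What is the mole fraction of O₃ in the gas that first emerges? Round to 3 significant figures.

0.256

Effusion rate of each component ∝ n_i/√M_i (partial pressure × 1/√M).
x_O₃(eff) = (n_O₃/√M_O₃) / (n_O₃/√M_O₃ + n_H₂S/√M_H₂S)
= (1.06/√48.00) / (1.06/√48.00 + 2.60/√34.08) = 0.1530/(0.1530 + 0.4454) = 0.256.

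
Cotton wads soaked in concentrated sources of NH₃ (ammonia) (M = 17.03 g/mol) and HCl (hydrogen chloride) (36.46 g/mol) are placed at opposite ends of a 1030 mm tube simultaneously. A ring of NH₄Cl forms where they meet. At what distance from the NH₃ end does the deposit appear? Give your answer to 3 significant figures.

In equal time, each gas travels a distance ∝ its rate ∝ 1/√M, so d_NH₃/d_HCl = √(M_HCl/M_NH₃) = √(36.46/17.03) = 1.463.
With d_NH₃ + d_HCl = 1030 mm, d_HCl = 1030/(1 + 1.463) = 418.2 mm.
d_NH₃ = 1030 − 418.2 = 612 mm.

612 mm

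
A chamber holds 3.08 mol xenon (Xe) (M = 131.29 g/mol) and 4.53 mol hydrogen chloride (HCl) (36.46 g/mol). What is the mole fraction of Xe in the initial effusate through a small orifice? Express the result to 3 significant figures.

0.264

The effusion rate of species i is ∝ p_i/√M_i ∝ n_i/√M_i.
So x_Xe in the escaping gas = (n_Xe/√M_Xe) / Σ(n_i/√M_i)
= (3.08/√131.29) / (3.08/√131.29 + 4.53/√36.46) = 0.2688/(0.2688 + 0.7502) = 0.264.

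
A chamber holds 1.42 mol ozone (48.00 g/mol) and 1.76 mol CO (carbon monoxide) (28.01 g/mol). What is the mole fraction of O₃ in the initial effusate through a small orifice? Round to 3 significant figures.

0.381

The effusion rate of species i is ∝ p_i/√M_i ∝ n_i/√M_i.
Mole fraction of O₃ in the effusate = (n_O₃/√M_O₃) / (n_O₃/√M_O₃ + n_CO/√M_CO)
= (1.42/√48.00) / (1.42/√48.00 + 1.76/√28.01) = 0.2050/(0.2050 + 0.3325) = 0.381.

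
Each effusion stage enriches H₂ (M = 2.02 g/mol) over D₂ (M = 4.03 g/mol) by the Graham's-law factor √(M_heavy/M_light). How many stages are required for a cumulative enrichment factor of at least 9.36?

Per stage α = (4.03/2.02)^(1/2) = 1.99505^0.5, giving ln α = 0.3453.
Need α^N ≥ 9.36 ⇒ N ≥ ln(9.36) / ln α = 2.236 / 0.3453 = 6.48.
So at least 7 stages are needed.

7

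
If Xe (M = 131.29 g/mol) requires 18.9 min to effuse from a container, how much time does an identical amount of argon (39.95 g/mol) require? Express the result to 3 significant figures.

From Graham's law, t_Ar/t_Xe = √(M_Ar/M_Xe) = √(39.95/131.29) = √0.3043 = 0.5516.
So the time for Ar is 18.9 × 0.5516 = 10.4 min.

10.4 min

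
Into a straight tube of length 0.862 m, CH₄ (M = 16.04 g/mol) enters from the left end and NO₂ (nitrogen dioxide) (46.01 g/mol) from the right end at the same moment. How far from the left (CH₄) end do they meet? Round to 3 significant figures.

Graham's law gives d_CH₄/d_NO₂ = rate_CH₄/rate_NO₂ = √(M_NO₂/M_CH₄) = √(46.01/16.04) = 1.694.
With d_CH₄ + d_NO₂ = 0.862 m, d_NO₂ = 0.862/(1 + 1.694) = 0.3200 m.
d_CH₄ = 0.862 − 0.3200 = 0.542 m.

0.542 m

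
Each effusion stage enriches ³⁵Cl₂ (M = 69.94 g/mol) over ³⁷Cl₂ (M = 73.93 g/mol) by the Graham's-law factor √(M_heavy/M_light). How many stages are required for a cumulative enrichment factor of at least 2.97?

40

With α = √(73.93/69.94) per stage, ln α = ½ ln(1.05705) = 0.02774.
Need α^N ≥ 2.97 ⇒ N ≥ ln(2.97) / ln α = 1.089 / 0.02774 = 39.24.
Minimum whole number of stages: N = 40.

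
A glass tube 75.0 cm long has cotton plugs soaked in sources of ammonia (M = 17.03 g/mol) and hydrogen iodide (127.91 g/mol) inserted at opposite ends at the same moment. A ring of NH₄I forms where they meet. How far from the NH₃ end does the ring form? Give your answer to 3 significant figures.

54.9 cm

Graham's law gives d_NH₃/d_HI = rate_NH₃/rate_HI = √(M_HI/M_NH₃) = √(127.91/17.03) = 2.741.
With d_NH₃ + d_HI = 75.0 cm, d_HI = 75.0/(1 + 2.741) = 20.05 cm.
d_NH₃ = 75.0 − 20.05 = 54.9 cm.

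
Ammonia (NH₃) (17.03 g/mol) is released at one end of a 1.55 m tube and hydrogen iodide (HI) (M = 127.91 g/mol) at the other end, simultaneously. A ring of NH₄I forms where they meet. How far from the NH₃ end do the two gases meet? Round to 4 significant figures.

Graham's law gives d_NH₃/d_HI = rate_NH₃/rate_HI = √(M_HI/M_NH₃) = √(127.91/17.03) = 2.741.
With d_NH₃ + d_HI = 1.55 m, d_HI = 1.55/(1 + 2.741) = 0.4144 m.
d_NH₃ = 1.55 − 0.4144 = 1.136 m.

1.136 m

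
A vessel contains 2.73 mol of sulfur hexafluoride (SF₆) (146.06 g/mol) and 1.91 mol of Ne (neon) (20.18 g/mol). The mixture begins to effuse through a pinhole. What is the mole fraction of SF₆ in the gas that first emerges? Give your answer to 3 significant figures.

0.347

The effusion rate of species i is ∝ p_i/√M_i ∝ n_i/√M_i.
Mole fraction of SF₆ in the effusate = (n_SF₆/√M_SF₆) / (n_SF₆/√M_SF₆ + n_Ne/√M_Ne)
= (2.73/√146.06) / (2.73/√146.06 + 1.91/√20.18) = 0.2259/(0.2259 + 0.4252) = 0.347.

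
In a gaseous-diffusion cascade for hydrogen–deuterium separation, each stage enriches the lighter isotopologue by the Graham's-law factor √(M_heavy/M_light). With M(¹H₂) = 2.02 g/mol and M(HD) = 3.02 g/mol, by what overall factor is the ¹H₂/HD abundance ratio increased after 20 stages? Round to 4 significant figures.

Each stage multiplies the ratio by α = √(3.02/2.02), so after 20 stages the overall factor is α^20 = (3.02/2.02)^(20/2).
= 1.49505^10 = 55.79.

55.79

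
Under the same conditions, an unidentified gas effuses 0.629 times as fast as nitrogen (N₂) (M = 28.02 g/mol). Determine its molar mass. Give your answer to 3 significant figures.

70.8 g/mol

Since effusion rate ∝ 1/√M, rate_X/rate_N₂ = √(M_N₂/M_X).
0.629 = √(28.02/M_X)
M_X = 28.02 / 0.629² = 28.02 / 0.3956 = 70.8 g/mol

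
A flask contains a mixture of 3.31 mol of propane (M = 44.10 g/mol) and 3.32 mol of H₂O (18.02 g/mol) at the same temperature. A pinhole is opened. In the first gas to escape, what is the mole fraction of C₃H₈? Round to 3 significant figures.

0.389

The effusion rate of species i is ∝ p_i/√M_i ∝ n_i/√M_i.
x_C₃H₈(eff) = (n_C₃H₈/√M_C₃H₈) / (n_C₃H₈/√M_C₃H₈ + n_H₂O/√M_H₂O)
= (3.31/√44.10) / (3.31/√44.10 + 3.32/√18.02) = 0.4984/(0.4984 + 0.7821) = 0.389.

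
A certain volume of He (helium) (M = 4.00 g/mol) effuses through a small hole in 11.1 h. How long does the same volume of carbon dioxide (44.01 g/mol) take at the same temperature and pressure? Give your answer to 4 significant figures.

From Graham's law, t_CO₂/t_He = √(M_CO₂/M_He) = √(44.01/4.00) = √11.00 = 3.317.
So the time for CO₂ is 11.1 × 3.317 = 36.82 h.

36.82 h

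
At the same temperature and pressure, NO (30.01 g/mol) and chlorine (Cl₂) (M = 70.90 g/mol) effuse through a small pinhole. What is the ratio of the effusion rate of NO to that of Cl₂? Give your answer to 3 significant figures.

1.54

From Graham's law, rate_NO/rate_Cl₂ = √(M_Cl₂/M_NO) = √(70.90/30.01) = √2.363 = 1.54.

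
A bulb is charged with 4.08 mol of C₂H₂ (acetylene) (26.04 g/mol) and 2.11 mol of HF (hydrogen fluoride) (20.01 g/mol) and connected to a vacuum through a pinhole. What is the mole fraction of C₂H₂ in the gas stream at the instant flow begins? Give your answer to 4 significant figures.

0.6289

The effusion rate of species i is ∝ p_i/√M_i ∝ n_i/√M_i.
So x_C₂H₂ in the escaping gas = (n_C₂H₂/√M_C₂H₂) / Σ(n_i/√M_i)
= (4.08/√26.04) / (4.08/√26.04 + 2.11/√20.01) = 0.7995/(0.7995 + 0.4717) = 0.6289.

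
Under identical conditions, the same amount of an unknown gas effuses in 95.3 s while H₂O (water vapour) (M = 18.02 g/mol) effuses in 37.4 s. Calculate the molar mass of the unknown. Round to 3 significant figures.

117 g/mol

Graham's law gives t_X/t_H₂O = √(M_X/M_H₂O).
95.3/37.4 = 2.548 = √(M_X/18.02)
M_X = 18.02 × 2.548² = 18.02 × 6.493 = 117 g/mol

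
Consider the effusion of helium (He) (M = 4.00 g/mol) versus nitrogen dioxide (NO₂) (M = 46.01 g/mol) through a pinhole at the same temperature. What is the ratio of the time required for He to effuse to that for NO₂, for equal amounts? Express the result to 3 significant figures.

Graham's law gives t_He/t_NO₂ = √(M_He/M_NO₂) = √(4.00/46.01) = √0.08694 = 0.295.

0.295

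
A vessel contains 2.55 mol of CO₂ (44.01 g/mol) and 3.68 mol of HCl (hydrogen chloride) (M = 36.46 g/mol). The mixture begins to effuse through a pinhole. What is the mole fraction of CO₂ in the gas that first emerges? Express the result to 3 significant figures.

Rate_i ∝ x_i/√M_i (Graham's law weighted by mole fraction), so the effusate composition follows n_i/√M_i.
Mole fraction of CO₂ in the effusate = (n_CO₂/√M_CO₂) / (n_CO₂/√M_CO₂ + n_HCl/√M_HCl)
= (2.55/√44.01) / (2.55/√44.01 + 3.68/√36.46) = 0.3844/(0.3844 + 0.6095) = 0.387.

0.387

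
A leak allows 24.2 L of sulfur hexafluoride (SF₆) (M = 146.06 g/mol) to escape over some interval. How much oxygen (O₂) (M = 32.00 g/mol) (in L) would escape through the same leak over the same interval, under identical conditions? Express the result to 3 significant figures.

51.7 L

Graham's law gives rate_O₂/rate_SF₆ = √(M_SF₆/M_O₂) = √(146.06/32.00) = √4.564 = 2.136.
So the volume for O₂ is 24.2 × 2.136 = 51.7 L.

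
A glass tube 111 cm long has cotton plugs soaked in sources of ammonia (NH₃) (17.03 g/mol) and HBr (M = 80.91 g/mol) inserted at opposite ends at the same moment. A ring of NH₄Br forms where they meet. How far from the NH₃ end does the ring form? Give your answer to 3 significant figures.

76.1 cm

The fronts meet when d_NH₃ + d_HBr = L with d_NH₃/d_HBr = √(M_HBr/M_NH₃) (Graham's law). Here √(M_HBr/M_NH₃) = √(80.91/17.03) = 2.180.
With d_NH₃ + d_HBr = 111 cm, d_HBr = 111/(1 + 2.180) = 34.91 cm.
d_NH₃ = 111 − 34.91 = 76.1 cm.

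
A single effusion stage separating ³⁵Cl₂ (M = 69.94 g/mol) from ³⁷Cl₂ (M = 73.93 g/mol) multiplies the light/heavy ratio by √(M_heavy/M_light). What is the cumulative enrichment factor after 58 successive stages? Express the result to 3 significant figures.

5.00

Overall factor = α^58 with α = √(73.93/69.94), i.e. (73.93/69.94)^(58/2).
= 1.05705^29 = 5.00.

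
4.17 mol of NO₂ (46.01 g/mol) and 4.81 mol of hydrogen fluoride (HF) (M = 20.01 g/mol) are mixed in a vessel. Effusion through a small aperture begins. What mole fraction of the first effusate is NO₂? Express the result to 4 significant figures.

0.3638

The effusion rate of species i is ∝ p_i/√M_i ∝ n_i/√M_i.
Mole fraction of NO₂ in the effusate = (n_NO₂/√M_NO₂) / (n_NO₂/√M_NO₂ + n_HF/√M_HF)
= (4.17/√46.01) / (4.17/√46.01 + 4.81/√20.01) = 0.6148/(0.6148 + 1.075) = 0.3638.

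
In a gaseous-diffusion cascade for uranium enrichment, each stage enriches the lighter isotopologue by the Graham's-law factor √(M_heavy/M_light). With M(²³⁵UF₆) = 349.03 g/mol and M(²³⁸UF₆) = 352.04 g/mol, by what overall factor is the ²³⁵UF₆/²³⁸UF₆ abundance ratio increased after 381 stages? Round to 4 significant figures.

5.134

The single-stage factor is √(M_heavy/M_light), so 381 stages give [√(352.04/349.03)]^381 = (352.04/349.03)^(381/2).
= 1.00862^(381/2) = 5.134.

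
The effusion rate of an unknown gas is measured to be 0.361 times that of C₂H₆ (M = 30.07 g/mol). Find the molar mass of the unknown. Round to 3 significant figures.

From Graham's law, rate_X/rate_C₂H₆ = √(M_C₂H₆/M_X).
0.361 = √(30.07/M_X)
M_X = 30.07 / 0.361² = 30.07 / 0.1303 = 231 g/mol

231 g/mol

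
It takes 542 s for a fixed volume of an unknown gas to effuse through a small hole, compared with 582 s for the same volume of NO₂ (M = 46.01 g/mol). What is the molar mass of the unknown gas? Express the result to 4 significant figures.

39.90 g/mol

Since effusion rate ∝ 1/√M, t_X/t_NO₂ = √(M_X/M_NO₂).
542/582 = 0.9313 = √(M_X/46.01)
M_X = 46.01 × 0.9313² = 46.01 × 0.8673 = 39.90 g/mol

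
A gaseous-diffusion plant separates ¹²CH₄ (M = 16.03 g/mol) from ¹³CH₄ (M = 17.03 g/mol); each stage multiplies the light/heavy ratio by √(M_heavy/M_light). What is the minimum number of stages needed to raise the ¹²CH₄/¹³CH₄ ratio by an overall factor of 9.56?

Per stage α = (17.03/16.03)^(1/2) = 1.06238^0.5, giving ln α = 0.03026.
Need α^N ≥ 9.56 ⇒ N ≥ ln(9.56) / ln α = 2.258 / 0.03026 = 74.61.
Rounding up, N = 75 stages.

75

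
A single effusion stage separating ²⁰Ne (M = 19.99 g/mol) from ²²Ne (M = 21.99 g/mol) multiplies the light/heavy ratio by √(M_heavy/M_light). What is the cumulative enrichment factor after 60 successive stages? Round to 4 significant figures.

The single-stage factor is √(M_heavy/M_light), so 60 stages give [√(21.99/19.99)]^60 = (21.99/19.99)^(60/2).
= 1.10005^30 = 17.47.

17.47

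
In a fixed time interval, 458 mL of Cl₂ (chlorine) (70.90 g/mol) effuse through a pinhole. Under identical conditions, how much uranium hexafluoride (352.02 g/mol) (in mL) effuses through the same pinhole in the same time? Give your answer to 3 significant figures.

206 mL

Graham's law gives rate_UF₆/rate_Cl₂ = √(M_Cl₂/M_UF₆) = √(70.90/352.02) = √0.2014 = 0.4488.
So the volume for UF₆ is 458 × 0.4488 = 206 mL.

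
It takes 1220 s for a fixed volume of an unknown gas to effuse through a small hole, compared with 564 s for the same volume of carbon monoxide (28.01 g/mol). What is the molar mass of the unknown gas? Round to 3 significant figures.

131 g/mol

Since effusion rate ∝ 1/√M, t_X/t_CO = √(M_X/M_CO).
1220/564 = 2.163 = √(M_X/28.01)
M_X = 28.01 × 2.163² = 28.01 × 4.679 = 131 g/mol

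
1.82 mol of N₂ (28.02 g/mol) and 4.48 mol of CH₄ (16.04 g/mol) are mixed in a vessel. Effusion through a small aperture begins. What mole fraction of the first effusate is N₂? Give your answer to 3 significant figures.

0.235

The effusion rate of species i is ∝ p_i/√M_i ∝ n_i/√M_i.
So x_N₂ in the escaping gas = (n_N₂/√M_N₂) / Σ(n_i/√M_i)
= (1.82/√28.02) / (1.82/√28.02 + 4.48/√16.04) = 0.3438/(0.3438 + 1.119) = 0.235.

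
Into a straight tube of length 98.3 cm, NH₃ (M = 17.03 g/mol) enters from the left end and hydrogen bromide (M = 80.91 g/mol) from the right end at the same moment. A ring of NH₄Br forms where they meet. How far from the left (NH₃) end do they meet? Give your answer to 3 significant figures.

67.4 cm

Graham's law gives d_NH₃/d_HBr = rate_NH₃/rate_HBr = √(M_HBr/M_NH₃) = √(80.91/17.03) = 2.180.
With d_NH₃ + d_HBr = 98.3 cm, d_HBr = 98.3/(1 + 2.180) = 30.92 cm.
d_NH₃ = 98.3 − 30.92 = 67.4 cm.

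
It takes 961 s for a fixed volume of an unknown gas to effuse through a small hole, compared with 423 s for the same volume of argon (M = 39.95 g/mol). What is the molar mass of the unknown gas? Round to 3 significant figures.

206 g/mol

By Graham's law, t_X/t_Ar = √(M_X/M_Ar).
961/423 = 2.272 = √(M_X/39.95)
M_X = 39.95 × 2.272² = 39.95 × 5.161 = 206 g/mol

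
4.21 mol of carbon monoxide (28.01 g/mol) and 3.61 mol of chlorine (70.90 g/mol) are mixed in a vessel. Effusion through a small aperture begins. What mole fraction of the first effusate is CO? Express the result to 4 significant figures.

The effusion rate of species i is ∝ p_i/√M_i ∝ n_i/√M_i.
x_CO(eff) = (n_CO/√M_CO) / (n_CO/√M_CO + n_Cl₂/√M_Cl₂)
= (4.21/√28.01) / (4.21/√28.01 + 3.61/√70.90) = 0.7955/(0.7955 + 0.4287) = 0.6498.

0.6498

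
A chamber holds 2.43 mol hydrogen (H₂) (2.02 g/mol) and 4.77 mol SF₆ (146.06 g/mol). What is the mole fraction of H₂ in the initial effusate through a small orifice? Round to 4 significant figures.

0.8124

The effusion rate of species i is ∝ p_i/√M_i ∝ n_i/√M_i.
Mole fraction of H₂ in the effusate = (n_H₂/√M_H₂) / (n_H₂/√M_H₂ + n_SF₆/√M_SF₆)
= (2.43/√2.02) / (2.43/√2.02 + 4.77/√146.06) = 1.710/(1.710 + 0.3947) = 0.8124.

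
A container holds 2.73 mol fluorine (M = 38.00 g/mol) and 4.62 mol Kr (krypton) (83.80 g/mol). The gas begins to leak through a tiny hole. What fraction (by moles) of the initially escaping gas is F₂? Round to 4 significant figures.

Rate_i ∝ x_i/√M_i (Graham's law weighted by mole fraction), so the effusate composition follows n_i/√M_i.
x_F₂(eff) = (n_F₂/√M_F₂) / (n_F₂/√M_F₂ + n_Kr/√M_Kr)
= (2.73/√38.00) / (2.73/√38.00 + 4.62/√83.80) = 0.4429/(0.4429 + 0.5047) = 0.4674.

0.4674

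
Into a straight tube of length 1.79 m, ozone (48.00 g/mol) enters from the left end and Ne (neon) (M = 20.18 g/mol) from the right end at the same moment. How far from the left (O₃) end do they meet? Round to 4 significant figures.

Distances travelled in equal time are proportional to diffusion rates, so d_O₃/d_Ne = √(M_Ne/M_O₃) = √(20.18/48.00) = 0.6484.
With d_O₃ + d_Ne = 1.79 m, d_Ne = 1.79/(1 + 0.6484) = 1.086 m.
d_O₃ = 1.79 − 1.086 = 0.7041 m.

0.7041 m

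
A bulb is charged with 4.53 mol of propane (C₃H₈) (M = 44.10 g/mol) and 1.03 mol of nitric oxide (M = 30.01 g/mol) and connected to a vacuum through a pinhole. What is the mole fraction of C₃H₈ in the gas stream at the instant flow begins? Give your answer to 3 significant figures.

Each component's effusion rate ∝ (its partial pressure)·(1/√M) ∝ n_i/√M_i.
x_C₃H₈(eff) = (n_C₃H₈/√M_C₃H₈) / (n_C₃H₈/√M_C₃H₈ + n_NO/√M_NO)
= (4.53/√44.10) / (4.53/√44.10 + 1.03/√30.01) = 0.6821/(0.6821 + 0.1880) = 0.784.

0.784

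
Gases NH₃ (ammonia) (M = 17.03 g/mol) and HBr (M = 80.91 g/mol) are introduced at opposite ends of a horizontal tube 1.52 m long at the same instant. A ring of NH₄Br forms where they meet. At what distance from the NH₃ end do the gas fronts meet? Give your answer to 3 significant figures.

Graham's law gives d_NH₃/d_HBr = rate_NH₃/rate_HBr = √(M_HBr/M_NH₃) = √(80.91/17.03) = 2.180.
With d_NH₃ + d_HBr = 1.52 m, d_HBr = 1.52/(1 + 2.180) = 0.4780 m.
d_NH₃ = 1.52 − 0.4780 = 1.04 m.

1.04 m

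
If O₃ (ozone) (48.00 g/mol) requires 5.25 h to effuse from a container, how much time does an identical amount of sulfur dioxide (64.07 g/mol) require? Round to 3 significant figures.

6.07 h

Since effusion rate ∝ 1/√M, t_SO₂/t_O₃ = √(M_SO₂/M_O₃) = √(64.07/48.00) = √1.335 = 1.155.
So the time for SO₂ is 5.25 × 1.155 = 6.07 h.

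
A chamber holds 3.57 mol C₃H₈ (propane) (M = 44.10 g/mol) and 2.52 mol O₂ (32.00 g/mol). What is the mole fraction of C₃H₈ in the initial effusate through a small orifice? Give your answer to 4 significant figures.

Effusion rate of each component ∝ n_i/√M_i (partial pressure × 1/√M).
So x_C₃H₈ in the escaping gas = (n_C₃H₈/√M_C₃H₈) / Σ(n_i/√M_i)
= (3.57/√44.10) / (3.57/√44.10 + 2.52/√32.00) = 0.5376/(0.5376 + 0.4455) = 0.5468.

0.5468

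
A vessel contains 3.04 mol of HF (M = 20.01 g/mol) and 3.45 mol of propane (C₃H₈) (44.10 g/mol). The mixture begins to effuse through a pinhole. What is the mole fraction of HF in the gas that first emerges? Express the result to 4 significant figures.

0.5667

Effusion rate of each component ∝ n_i/√M_i (partial pressure × 1/√M).
So x_HF in the escaping gas = (n_HF/√M_HF) / Σ(n_i/√M_i)
= (3.04/√20.01) / (3.04/√20.01 + 3.45/√44.10) = 0.6796/(0.6796 + 0.5195) = 0.5667.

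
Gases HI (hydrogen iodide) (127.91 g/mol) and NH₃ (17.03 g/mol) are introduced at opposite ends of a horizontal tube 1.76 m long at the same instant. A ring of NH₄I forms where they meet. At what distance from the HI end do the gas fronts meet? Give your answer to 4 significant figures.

0.4705 m

Graham's law gives d_HI/d_NH₃ = rate_HI/rate_NH₃ = √(M_NH₃/M_HI) = √(17.03/127.91) = 0.3649.
With d_HI + d_NH₃ = 1.76 m, d_NH₃ = 1.76/(1 + 0.3649) = 1.289 m.
d_HI = 1.76 − 1.289 = 0.4705 m.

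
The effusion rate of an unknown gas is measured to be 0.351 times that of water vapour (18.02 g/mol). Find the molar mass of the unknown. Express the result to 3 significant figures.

146 g/mol

Using Graham's law: rate_X/rate_H₂O = √(M_H₂O/M_X).
0.351 = √(18.02/M_X)
M_X = 18.02 / 0.351² = 18.02 / 0.1232 = 146 g/mol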